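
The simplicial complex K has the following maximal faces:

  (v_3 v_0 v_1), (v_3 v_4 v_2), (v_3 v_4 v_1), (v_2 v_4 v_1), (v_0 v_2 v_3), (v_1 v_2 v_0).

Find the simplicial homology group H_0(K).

Order the vertices as v_0 < v_1 < v_2 < v_3 < v_4. Listing each simplex with vertices in this order, K has dimension 2 with simplices:

  0-simplices (5): [v_0], [v_1], [v_2], [v_3], [v_4]
  1-simplices (9): [v_0,v_1], [v_0,v_2], [v_0,v_3], [v_1,v_2], [v_1,v_3], [v_1,v_4], [v_2,v_3], [v_2,v_4], [v_3,v_4]
  2-simplices (6): [v_0,v_1,v_2], [v_0,v_1,v_3], [v_0,v_2,v_3], [v_1,v_2,v_4], [v_1,v_3,v_4], [v_2,v_3,v_4]

giving chain groups C_0 ≅ Z^5, C_1 ≅ Z^9, C_2 ≅ Z^6.

The boundary map ∂_1: C_1 → C_0 sends each edge [p,q] (with p < q) to q − p.
This gives a 5×9 integer matrix of rank 4; reducing to Smith normal form yields diagonal entries (1,1,1,1).

Boundary ∂_2: C_2 → C_1 sends each 2-simplex [p,q,r] to [q,r] − [p,r] + [p,q]. For instance
  ∂[v_1,v_2,v_4] = [v_2,v_4] − [v_1,v_4] + [v_1,v_2],
  ∂[v_0,v_1,v_2] = [v_1,v_2] − [v_0,v_2] + [v_0,v_1].
This gives a 9×6 integer matrix of rank 5; reducing to Smith normal form yields diagonal entries (1,1,1,1,1).

From H_k ≅ ker(∂_k) / im(∂_{k+1}) we obtain:

  H_0: rank C_0 − rank ∂_1 = 5 − 4 = 1, and the invariant factors of ∂_1 are all 1, so H_0 = Z.

H_0 ≅ Z.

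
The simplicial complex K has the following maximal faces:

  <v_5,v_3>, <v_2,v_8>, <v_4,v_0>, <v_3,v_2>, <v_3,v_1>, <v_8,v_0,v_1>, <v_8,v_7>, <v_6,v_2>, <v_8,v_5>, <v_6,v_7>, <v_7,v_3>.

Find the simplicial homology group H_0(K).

Order the vertices as v_0 < v_1 < v_2 < v_3 < v_4 < v_5 < v_6 < v_7 < v_8. Listing each simplex with vertices in this order, K has dimension 2 with simplices:

  0-simplices (9): [v_0], [v_1], [v_2], [v_3], [v_4], [v_5], [v_6], [v_7], [v_8]
  1-simplices (13): [v_0,v_1], [v_0,v_4], [v_0,v_8], [v_1,v_3], [v_1,v_8], [v_2,v_3], [v_2,v_6], [v_2,v_8], [v_3,v_5], [v_3,v_7], [v_5,v_8], [v_6,v_7], [v_7,v_8]
  2-simplices (1): [v_0,v_1,v_8]

so the chain groups are C_0 ≅ Z^9, C_1 ≅ Z^13, C_2 ≅ Z^1.

The boundary map ∂_1: C_1 → C_0 is given by ∂[p,q] = [q] − [p]. For instance
  ∂[v_1,v_8] = [v_8] − [v_1].
As a 9×13 matrix over Z this has rank 8, with invariant factors (1,1,1,1,1,1,1,1).

Boundary ∂_2: C_2 → C_1 sends each 2-simplex [p,q,r] to [q,r] − [p,r] + [p,q]. For instance
  ∂[v_0,v_1,v_8] = [v_1,v_8] − [v_0,v_8] + [v_0,v_1].
This gives a 13×1 integer matrix of rank 1; reducing to Smith normal form yields diagonal entries (1).

Now H_k = ker ∂_k / im ∂_{k+1}, so:

  H_0: rank C_0 − rank ∂_1 = 9 − 8 = 1, and the invariant factors of ∂_1 are all 1, so H_0 ≅ Z.

H_0 = Z.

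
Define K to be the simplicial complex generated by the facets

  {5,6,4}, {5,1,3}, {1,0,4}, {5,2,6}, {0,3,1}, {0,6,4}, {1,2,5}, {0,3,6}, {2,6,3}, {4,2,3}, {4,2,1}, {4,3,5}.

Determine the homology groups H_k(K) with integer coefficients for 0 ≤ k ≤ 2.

H_0 = Z,  H_1 = Z/2,  H_2 = 0.

Take the total order 0 < 1 < 2 < 3 < 4 < 5 < 6 on the vertex set. Then K (dimension 2) consists of the simplices:

  0-simplices (7): [0], [1], [2], [3], [4], [5], [6]
  1-simplices (18): [0,1], [0,3], [0,4], [0,6], [1,2], [1,3], [1,4], [1,5], [2,3], [2,4], [2,5], [2,6], [3,4], [3,5], [3,6], [4,5], [4,6], [5,6]
  2-simplices (12): [0,1,3], [0,1,4], [0,3,6], [0,4,6], [1,2,4], [1,2,5], [1,3,5], [2,3,4], [2,3,6], [2,5,6], [3,4,5], [4,5,6]

Hence C_0 ≅ Z^7, C_1 ≅ Z^18, C_2 ≅ Z^12.

The boundary map ∂_1: C_1 → C_0 is given by ∂[p,q] = [q] − [p].
The 7×18 boundary matrix has rank 6 and Smith normal form diag(1,1,1,1,1,1).

Boundary ∂_2: C_2 → C_1 acts by ∂[p,q,r] = [q,r] − [p,r] + [p,q]. For instance
  ∂[2,5,6] = [5,6] − [2,6] + [2,5],
  ∂[1,3,5] = [3,5] − [1,5] + [1,3].
The resulting 18×12 matrix has rank 12, and its Smith normal form has invariant factors (1,1,1,1,1,1,1,1,1,1,1,2).

Now H_k = ker ∂_k / im ∂_{k+1}, so:

  H_0: rank C_0 − rank ∂_1 = 7 − 6 = 1, and the invariant factors of ∂_1 are all 1, so H_0 ≅ Z.
  H_1: rank ker ∂_1 − rank ∂_2 = (18 − 6) − 12 = 0, and ∂_2 has invariant factor 2 > 1, so H_1 ≅ Z/2.
  H_2: rank ker ∂_2 − rank ∂_3 = (12 − 12) − 0 = 0, and there is no ∂_3, so H_2 ≅ 0.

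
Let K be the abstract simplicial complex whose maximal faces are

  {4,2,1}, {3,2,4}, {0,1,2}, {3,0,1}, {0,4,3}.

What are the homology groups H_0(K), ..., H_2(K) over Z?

H_0 ≅ Z,  H_1 ≅ Z,  H_2 = 0.

Order the vertices as 0 < 1 < 2 < 3 < 4. Listing each simplex with vertices in this order, K has dimension 2 with simplices:

  0-simplices (5): [0], [1], [2], [3], [4]
  1-simplices (10): [0,1], [0,2], [0,3], [0,4], [1,2], [1,3], [1,4], [2,3], [2,4], [3,4]
  2-simplices (5): [0,1,2], [0,1,3], [0,3,4], [1,2,4], [2,3,4]

so the chain groups are C_0 ≅ Z^5, C_1 ≅ Z^10, C_2 ≅ Z^5.

The boundary map ∂_1: C_1 → C_0 maps an edge to its endpoints' difference, ∂[p,q] = q − p.
As a 5×10 matrix over Z this has rank 4, with invariant factors (1,1,1,1).

The boundary map ∂_2: C_2 → C_1 acts by ∂[p,q,r] = [q,r] − [p,r] + [p,q]. For instance
  ∂[0,1,3] = [1,3] − [0,3] + [0,1],
  ∂[0,1,2] = [1,2] − [0,2] + [0,1].
The 10×5 boundary matrix has rank 5 and Smith normal form diag(1,1,1,1,1).

Reading off H_k = ker ∂_k / im ∂_{k+1}:

  H_0: rank C_0 − rank ∂_1 = 5 − 4 = 1, and the invariant factors of ∂_1 are all 1, so H_0 = Z.
  H_1: rank ker ∂_1 − rank ∂_2 = (10 − 4) − 5 = 1, and the invariant factors of ∂_2 are all 1, so H_1 = Z.
  H_2: rank ker ∂_2 − rank ∂_3 = (5 − 5) − 0 = 0, and there is no ∂_3, so H_2 = 0.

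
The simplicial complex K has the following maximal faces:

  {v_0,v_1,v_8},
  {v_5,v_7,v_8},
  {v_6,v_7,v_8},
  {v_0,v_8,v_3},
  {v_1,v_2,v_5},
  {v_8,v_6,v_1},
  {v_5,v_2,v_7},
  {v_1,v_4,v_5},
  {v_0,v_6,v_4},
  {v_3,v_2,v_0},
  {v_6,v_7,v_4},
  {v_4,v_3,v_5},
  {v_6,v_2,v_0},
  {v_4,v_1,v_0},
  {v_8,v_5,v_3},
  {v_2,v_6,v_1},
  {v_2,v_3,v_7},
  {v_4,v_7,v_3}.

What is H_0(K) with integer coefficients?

Fix the vertex order v_0 < v_1 < v_2 < v_3 < v_4 < v_5 < v_6 < v_7 < v_8 and write every simplex with vertices in increasing order. Then dim K = 2 and the simplices of K are:

  0-simplices (9): [v_0], [v_1], [v_2], [v_3], [v_4], [v_5], [v_6], [v_7], [v_8]
  1-simplices (27): (27 of them)
  2-simplices (18): (18 of them)

Hence C_0 ≅ Z^9, C_1 ≅ Z^27, C_2 ≅ Z^18.

∂_1: C_1 → C_0 is given by ∂[p,q] = [q] − [p]. For instance
  ∂[v_0,v_3] = [v_3] − [v_0].
The resulting 9×27 matrix has rank 8, and its Smith normal form has invariant factors (1,1,1,1,1,1,1,1).

The boundary map ∂_2: C_2 → C_1 maps a triangle to the signed sum of its edges. For instance
  ∂[v_1,v_2,v_5] = [v_2,v_5] − [v_1,v_5] + [v_1,v_2],
  ∂[v_0,v_1,v_4] = [v_1,v_4] − [v_0,v_4] + [v_0,v_1].
The 27×18 boundary matrix has rank 18 and Smith normal form diag(1,1,1,1,1,1,1,1,1,1,1,1,1,1,1,1,1,2).

Computing H_k = (kernel of ∂_k) / (image of ∂_{k+1}):

  H_0: rank C_0 − rank ∂_1 = 9 − 8 = 1, and the invariant factors of ∂_1 are all 1, so H_0 = Z.

H_0 = Z.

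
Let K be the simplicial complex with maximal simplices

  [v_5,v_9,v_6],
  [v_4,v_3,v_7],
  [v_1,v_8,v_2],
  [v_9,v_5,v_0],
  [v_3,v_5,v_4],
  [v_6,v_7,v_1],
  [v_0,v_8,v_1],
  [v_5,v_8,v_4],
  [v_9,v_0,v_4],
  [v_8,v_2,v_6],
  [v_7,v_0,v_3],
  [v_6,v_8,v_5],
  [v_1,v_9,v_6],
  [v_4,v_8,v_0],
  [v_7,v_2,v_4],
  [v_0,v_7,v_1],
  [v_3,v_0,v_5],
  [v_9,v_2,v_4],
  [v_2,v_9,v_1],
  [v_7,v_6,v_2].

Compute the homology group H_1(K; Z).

H_1 = Z ⊕ Z/2.

We work with the vertex ordering v_0 < v_1 < v_2 < v_3 < v_4 < v_5 < v_6 < v_7 < v_8 < v_9. The simplices of K, each written with vertices in increasing order, are:

  0-simplices (10): [v_0], [v_1], [v_2], [v_3], [v_4], [v_5], [v_6], [v_7], [v_8], [v_9]
  1-simplices (30): (30 of them)
  2-simplices (20): (20 of them)

so the chain groups are C_0 ≅ Z^10, C_1 ≅ Z^30, C_2 ≅ Z^20.

The boundary map ∂_1: C_1 → C_0 is given by ∂[p,q] = [q] − [p].
This gives a 10×30 integer matrix of rank 9; reducing to Smith normal form yields diagonal entries (1,1,1,1,1,1,1,1,1).

∂_2: C_2 → C_1 maps a triangle to the signed sum of its edges. For instance
  ∂[v_1,v_2,v_8] = [v_2,v_8] − [v_1,v_8] + [v_1,v_2],
  ∂[v_3,v_4,v_7] = [v_4,v_7] − [v_3,v_7] + [v_3,v_4].
This gives a 30×20 integer matrix of rank 20; reducing to Smith normal form yields diagonal entries (1,1,1,1,1,1,1,1,1,1,1,1,1,1,1,1,1,1,1,2).

Reading off H_k = ker ∂_k / im ∂_{k+1}:

  H_1: rank ker ∂_1 − rank ∂_2 = (30 − 9) − 20 = 1, and ∂_2 has invariant factor 2 > 1, so H_1 = Z ⊕ Z/2.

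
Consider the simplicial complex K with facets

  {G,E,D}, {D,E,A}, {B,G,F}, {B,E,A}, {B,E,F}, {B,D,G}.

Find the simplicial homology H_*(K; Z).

H_0 ≅ Z,  H_1 ≅ Z,  H_2 = 0.

Fix the vertex order A < B < D < E < F < G and write every simplex with vertices in increasing order. Then dim K = 2 and the simplices of K are:

  0-simplices (6): A, B, D, E, F, G
  1-simplices (12): AB, AD, AE, BD, BE, BF, BG, DE, DG, EF, EG, FG
  2-simplices (6): ABE, ADE, BDG, BEF, BFG, DEG

so the chain groups are C_0 ≅ Z^6, C_1 ≅ Z^12, C_2 ≅ Z^6.

The boundary map ∂_1: C_1 → C_0 sends each edge [p,q] (with p < q) to q − p. For instance
  ∂AB = B − A.
The resulting 6×12 matrix has rank 5, and its Smith normal form has invariant factors (1,1,1,1,1).

∂_2: C_2 → C_1 acts by ∂[p,q,r] = [q,r] − [p,r] + [p,q]. For instance
  ∂BFG = FG − BG + BF,
  ∂ADE = DE − AE + AD.
This gives a 12×6 integer matrix of rank 6; reducing to Smith normal form yields diagonal entries (1,1,1,1,1,1).

From H_k ≅ ker(∂_k) / im(∂_{k+1}) we obtain:

  H_0: rank C_0 − rank ∂_1 = 6 − 5 = 1, and the invariant factors of ∂_1 are all 1, so H_0 ≅ Z.
  H_1: rank ker ∂_1 − rank ∂_2 = (12 − 5) − 6 = 1, and the invariant factors of ∂_2 are all 1, so H_1 ≅ Z.
  H_2: rank ker ∂_2 − rank ∂_3 = (6 − 6) − 0 = 0, and there is no ∂_3, so H_2 ≅ 0.

As a check, the Euler characteristic is 6 − 12 + 6 = 0, which agrees with 1 − 1 + 0 = 0.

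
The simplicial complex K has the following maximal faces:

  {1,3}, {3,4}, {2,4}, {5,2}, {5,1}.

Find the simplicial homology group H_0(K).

Order the vertices as 1 < 2 < 3 < 4 < 5. Listing each simplex with vertices in this order, K has dimension 1 with simplices:

  0-simplices (5): [1], [2], [3], [4], [5]
  1-simplices (5): [1,3], [1,5], [2,4], [2,5], [3,4]

so the chain groups are C_0 ≅ Z^5, C_1 ≅ Z^5.

Boundary ∂_1: C_1 → C_0 sends each edge [p,q] (with p < q) to q − p.
This gives a 5×5 integer matrix of rank 4; reducing to Smith normal form yields diagonal entries (1,1,1,1).

Computing H_k = (kernel of ∂_k) / (image of ∂_{k+1}):

  H_0: rank C_0 − rank ∂_1 = 5 − 4 = 1, and the invariant factors of ∂_1 are all 1, so H_0 = Z.

(K is a triangulation of the circle S^1.)

H_0 = Z.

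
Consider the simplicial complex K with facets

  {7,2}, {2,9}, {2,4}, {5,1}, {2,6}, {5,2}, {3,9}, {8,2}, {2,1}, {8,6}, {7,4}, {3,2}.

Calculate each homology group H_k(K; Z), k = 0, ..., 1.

Take the total order 1 < 2 < 3 < 4 < 5 < 6 < 7 < 8 < 9 on the vertex set. Then K (dimension 1) consists of the simplices:

  0-simplices (9): [1], [2], [3], [4], [5], [6], [7], [8], [9]
  1-simplices (12): [1,2], [1,5], [2,3], [2,4], [2,5], [2,6], [2,7], [2,8], [2,9], [3,9], [4,7], [6,8]

so the chain groups are C_0 ≅ Z^9, C_1 ≅ Z^12.

The boundary map ∂_1: C_1 → C_0 sends each edge [p,q] (with p < q) to q − p.
The resulting 9×12 matrix has rank 8, and its Smith normal form has invariant factors (1,1,1,1,1,1,1,1).

Now H_k = ker ∂_k / im ∂_{k+1}, so:

  H_0: rank C_0 − rank ∂_1 = 9 − 8 = 1, and the invariant factors of ∂_1 are all 1, so H_0 ≅ Z.
  H_1: rank ker ∂_1 − rank ∂_2 = (12 − 8) − 0 = 4, and there is no ∂_2, so H_1 ≅ Z^4.

(K is a triangulation of a wedge of 4 circles.)

H_0 = Z,  H_1 = Z^4.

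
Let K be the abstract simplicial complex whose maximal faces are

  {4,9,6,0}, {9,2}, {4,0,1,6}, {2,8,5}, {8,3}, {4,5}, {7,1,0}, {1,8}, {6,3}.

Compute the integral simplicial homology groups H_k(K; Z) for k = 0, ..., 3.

We work with the vertex ordering 0 < 1 < 2 < 3 < 4 < 5 < 6 < 7 < 8 < 9. The simplices of K, each written with vertices in increasing order, are:

  0-simplices (10): [0], [1], [2], [3], [4], [5], [6], [7], [8], [9]
  1-simplices (19): [0,1], [0,4], [0,6], [0,7], [0,9], [1,4], [1,6], [1,7], [1,8], [2,5], [2,8], [2,9], [3,6], [3,8], [4,5], [4,6], [4,9], [5,8], [6,9]
  2-simplices (9): [0,1,4], [0,1,6], [0,1,7], [0,4,6], [0,4,9], [0,6,9], [1,4,6], [2,5,8], [4,6,9]
  3-simplices (2): [0,1,4,6], [0,4,6,9]

so the chain groups are C_0 ≅ Z^10, C_1 ≅ Z^19, C_2 ≅ Z^9, C_3 ≅ Z^2.

The boundary map ∂_1: C_1 → C_0 is given by ∂[p,q] = [q] − [p]. For instance
  ∂[3,6] = [6] − [3].
As a 10×19 matrix over Z this has rank 9, with invariant factors (1,1,1,1,1,1,1,1,1).

∂_2: C_2 → C_1 maps a triangle to the signed sum of its edges. For instance
  ∂[0,4,6] = [4,6] − [0,6] + [0,4],
  ∂[0,1,4] = [1,4] − [0,4] + [0,1].
As a 19×9 matrix over Z this has rank 7, with invariant factors (1,1,1,1,1,1,1).

The boundary map ∂_3: C_3 → C_2 sends each 3-simplex σ to the alternating sum Σ_i (−1)^i (σ with its i-th vertex removed). For instance
  ∂[0,1,4,6] = [1,4,6] − [0,4,6] + [0,1,6] − [0,1,4],
  ∂[0,4,6,9] = [4,6,9] − [0,6,9] + [0,4,9] − [0,4,6].
The resulting 9×2 matrix has rank 2, and its Smith normal form has invariant factors (1,1).

Now H_k = ker ∂_k / im ∂_{k+1}, so:

  H_0: rank C_0 − rank ∂_1 = 10 − 9 = 1, and the invariant factors of ∂_1 are all 1, so H_0 ≅ Z.
  H_1: rank ker ∂_1 − rank ∂_2 = (19 − 9) − 7 = 3, and the invariant factors of ∂_2 are all 1, so H_1 ≅ Z^3.
  H_2: rank ker ∂_2 − rank ∂_3 = (9 − 7) − 2 = 0, and the invariant factors of ∂_3 are all 1, so H_2 ≅ 0.
  H_3: rank ker ∂_3 − rank ∂_4 = (2 − 2) − 0 = 0, and there is no ∂_4, so H_3 ≅ 0.

As a check, the Euler characteristic is 10 − 19 + 9 − 2 = -2, which agrees with 1 − 3 + 0 − 0 = -2.

H_0 = Z,  H_1 = Z^3,  H_2 = 0,  H_3 = 0.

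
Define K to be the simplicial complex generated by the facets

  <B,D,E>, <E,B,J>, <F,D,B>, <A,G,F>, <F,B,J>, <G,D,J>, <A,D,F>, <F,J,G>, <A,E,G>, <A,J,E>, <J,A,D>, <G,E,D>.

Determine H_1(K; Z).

H_1 ≅ Z/2.

Order the vertices as A < B < D < E < F < G < J. Listing each simplex with vertices in this order, K has dimension 2 with simplices:

  0-simplices (7): A, B, D, E, F, G, J
  1-simplices (18): AD, AE, AF, AG, AJ, BD, BE, BF, BJ, DE, DF, DG, DJ, EG, EJ, FG, FJ, GJ
  2-simplices (12): ADF, ADJ, AEG, AEJ, AFG, BDE, BDF, BEJ, BFJ, DEG, DGJ, FGJ

so the chain groups are C_0 ≅ Z^7, C_1 ≅ Z^18, C_2 ≅ Z^12.

The boundary map ∂_1: C_1 → C_0 sends each edge [p,q] (with p < q) to q − p. For instance
  ∂DF = F − D.
As a 7×18 matrix over Z this has rank 6, with invariant factors (1,1,1,1,1,1).

∂_2: C_2 → C_1 maps a triangle to the signed sum of its edges. For instance
  ∂ADJ = DJ − AJ + AD,
  ∂DEG = EG − DG + DE.
As a 18×12 matrix over Z this has rank 12, with invariant factors (1,1,1,1,1,1,1,1,1,1,1,2).

Computing H_k = (kernel of ∂_k) / (image of ∂_{k+1}):

  H_1: rank ker ∂_1 − rank ∂_2 = (18 − 6) − 12 = 0, and ∂_2 has invariant factor 2 > 1, so H_1 ≅ Z/2.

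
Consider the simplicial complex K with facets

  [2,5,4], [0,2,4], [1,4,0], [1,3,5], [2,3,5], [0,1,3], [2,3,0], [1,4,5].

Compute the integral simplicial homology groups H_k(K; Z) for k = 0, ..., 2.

Take the total order 0 < 1 < 2 < 3 < 4 < 5 on the vertex set. Then K (dimension 2) consists of the simplices:

  0-simplices (6): [0], [1], [2], [3], [4], [5]
  1-simplices (12): [0,1], [0,2], [0,3], [0,4], [1,3], [1,4], [1,5], [2,3], [2,4], [2,5], [3,5], [4,5]
  2-simplices (8): [0,1,3], [0,1,4], [0,2,3], [0,2,4], [1,3,5], [1,4,5], [2,3,5], [2,4,5]

so the chain groups are C_0 ≅ Z^6, C_1 ≅ Z^12, C_2 ≅ Z^8.

The boundary map ∂_1: C_1 → C_0 sends each edge [p,q] (with p < q) to q − p. For instance
  ∂[3,5] = [5] − [3].
The resulting 6×12 matrix has rank 5, and its Smith normal form has invariant factors (1,1,1,1,1).

Boundary ∂_2: C_2 → C_1 sends each 2-simplex [p,q,r] to [q,r] − [p,r] + [p,q]. For instance
  ∂[2,3,5] = [3,5] − [2,5] + [2,3],
  ∂[0,1,3] = [1,3] − [0,3] + [0,1].
The resulting 12×8 matrix has rank 7, and its Smith normal form has invariant factors (1,1,1,1,1,1,1).

Reading off H_k = ker ∂_k / im ∂_{k+1}:

  H_0: rank C_0 − rank ∂_1 = 6 − 5 = 1, and the invariant factors of ∂_1 are all 1, so H_0 ≅ Z.
  H_1: rank ker ∂_1 − rank ∂_2 = (12 − 5) − 7 = 0, and the invariant factors of ∂_2 are all 1, so H_1 ≅ 0.
  H_2: rank ker ∂_2 − rank ∂_3 = (8 − 7) − 0 = 1, and there is no ∂_3, so H_2 ≅ Z.

As a check, the Euler characteristic is 6 − 12 + 8 = 2, which agrees with 1 − 0 + 1 = 2.

H_0 ≅ Z,  H_1 = 0,  H_2 ≅ Z.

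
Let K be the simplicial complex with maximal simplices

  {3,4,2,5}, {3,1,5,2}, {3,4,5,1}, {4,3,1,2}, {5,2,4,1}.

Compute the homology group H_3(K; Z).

H_3 ≅ Z.

Fix the vertex order 1 < 2 < 3 < 4 < 5 and write every simplex with vertices in increasing order. Then dim K = 3 and the simplices of K are:

  0-simplices (5): [1], [2], [3], [4], [5]
  1-simplices (10): [1,2], [1,3], [1,4], [1,5], [2,3], [2,4], [2,5], [3,4], [3,5], [4,5]
  2-simplices (10): [1,2,3], [1,2,4], [1,2,5], [1,3,4], [1,3,5], [1,4,5], [2,3,4], [2,3,5], [2,4,5], [3,4,5]
  3-simplices (5): [1,2,3,4], [1,2,3,5], [1,2,4,5], [1,3,4,5], [2,3,4,5]

giving chain groups C_0 ≅ Z^5, C_1 ≅ Z^10, C_2 ≅ Z^10, C_3 ≅ Z^5.

Boundary ∂_1: C_1 → C_0 is given by ∂[p,q] = [q] − [p].
The resulting 5×10 matrix has rank 4, and its Smith normal form has invariant factors (1,1,1,1).

Boundary ∂_2: C_2 → C_1 sends each 2-simplex [p,q,r] to [q,r] − [p,r] + [p,q]. For instance
  ∂[1,2,5] = [2,5] − [1,5] + [1,2],
  ∂[1,2,3] = [2,3] − [1,3] + [1,2].
The 10×10 boundary matrix has rank 6 and Smith normal form diag(1,1,1,1,1,1).

Boundary ∂_3: C_3 → C_2 sends each 3-simplex σ to the alternating sum Σ_i (−1)^i (σ with its i-th vertex removed). For instance
  ∂[1,2,3,5] = [2,3,5] − [1,3,5] + [1,2,5] − [1,2,3],
  ∂[1,2,3,4] = [2,3,4] − [1,3,4] + [1,2,4] − [1,2,3].
This gives a 10×5 integer matrix of rank 4; reducing to Smith normal form yields diagonal entries (1,1,1,1).

Reading off H_k = ker ∂_k / im ∂_{k+1}:

  H_3: rank ker ∂_3 − rank ∂_4 = (5 − 4) − 0 = 1, and there is no ∂_4, so H_3 = Z.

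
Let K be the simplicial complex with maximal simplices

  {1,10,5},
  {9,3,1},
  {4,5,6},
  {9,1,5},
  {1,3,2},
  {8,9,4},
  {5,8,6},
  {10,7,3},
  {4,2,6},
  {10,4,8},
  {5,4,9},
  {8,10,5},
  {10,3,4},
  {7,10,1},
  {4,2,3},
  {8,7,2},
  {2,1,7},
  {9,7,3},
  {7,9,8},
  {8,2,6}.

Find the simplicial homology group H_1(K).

We work with the vertex ordering 1 < 2 < 3 < 4 < 5 < 6 < 7 < 8 < 9 < 10. The simplices of K, each written with vertices in increasing order, are:

  0-simplices (10): [1], [2], [3], [4], [5], [6], [7], [8], [9], [10]
  1-simplices (30): (30 of them)
  2-simplices (20): (20 of them)

giving chain groups C_0 ≅ Z^10, C_1 ≅ Z^30, C_2 ≅ Z^20.

∂_1: C_1 → C_0 maps an edge to its endpoints' difference, ∂[p,q] = q − p.
The resulting 10×30 matrix has rank 9, and its Smith normal form has invariant factors (1,1,1,1,1,1,1,1,1).

The boundary map ∂_2: C_2 → C_1 sends each 2-simplex [p,q,r] to [q,r] − [p,r] + [p,q]. For instance
  ∂[4,8,9] = [8,9] − [4,9] + [4,8],
  ∂[7,8,9] = [8,9] − [7,9] + [7,8].
As a 30×20 matrix over Z this has rank 20, with invariant factors (1,1,1,1,1,1,1,1,1,1,1,1,1,1,1,1,1,1,1,2).

From H_k ≅ ker(∂_k) / im(∂_{k+1}) we obtain:

  H_1: rank ker ∂_1 − rank ∂_2 = (30 − 9) − 20 = 1, and ∂_2 has invariant factor 2 > 1, so H_1 ≅ Z ⊕ Z_2.

(K is a triangulation of the Klein bottle.)

H_1 ≅ Z ⊕ Z_2.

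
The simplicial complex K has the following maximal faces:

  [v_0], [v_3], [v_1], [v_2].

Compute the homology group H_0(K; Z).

We work with the vertex ordering v_0 < v_1 < v_2 < v_3. The simplices of K, each written with vertices in increasing order, are:

  0-simplices (4): [v_0], [v_1], [v_2], [v_3]

Hence C_0 ≅ Z^4.

From H_k ≅ ker(∂_k) / im(∂_{k+1}) we obtain:

  H_0: rank C_0 − rank ∂_1 = 4 − 0 = 4, and there is no ∂_1, so H_0 = Z^4.

H_0 = Z^4.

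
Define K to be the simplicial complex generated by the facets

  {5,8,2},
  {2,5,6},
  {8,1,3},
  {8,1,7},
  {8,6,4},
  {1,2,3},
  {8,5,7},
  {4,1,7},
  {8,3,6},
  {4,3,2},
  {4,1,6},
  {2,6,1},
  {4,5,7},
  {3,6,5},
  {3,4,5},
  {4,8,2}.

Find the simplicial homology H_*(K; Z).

H_0 = Z,  H_1 = Z^2,  H_2 = Z.

K has 8 vertices, 24 edges, 16 triangles.
rank ∂_0 = 0, rank ∂_1 = 7 ⇒ b_0 = 8 − 0 − 7 = 1; all invariant factors of ∂_1 are 1 so no torsion. So H_0 ≅ Z.
rank ∂_1 = 7, rank ∂_2 = 15 ⇒ b_1 = 24 − 7 − 15 = 2; all invariant factors of ∂_2 are 1 so no torsion. So H_1 ≅ Z^2.
rank ∂_2 = 15, rank ∂_3 = 0 ⇒ b_2 = 16 − 15 − 0 = 1. So H_2 ≅ Z.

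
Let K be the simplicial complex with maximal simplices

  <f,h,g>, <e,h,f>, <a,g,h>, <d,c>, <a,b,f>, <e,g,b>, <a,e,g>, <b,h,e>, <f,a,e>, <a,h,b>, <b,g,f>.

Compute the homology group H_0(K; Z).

H_0 ≅ Z^2.

Order the vertices as a < b < c < d < e < f < g < h. Listing each simplex with vertices in this order, K has dimension 2 with simplices:

  0-simplices (8): a, b, c, d, e, f, g, h
  1-simplices (16): ab, ae, af, ag, ah, be, bf, bg, bh, cd, ef, eg, eh, fg, fh, gh
  2-simplices (10): abf, abh, aef, aeg, agh, beg, beh, bfg, efh, fgh

so the chain groups are C_0 ≅ Z^8, C_1 ≅ Z^16, C_2 ≅ Z^10.

The boundary map ∂_1: C_1 → C_0 sends each edge [p,q] (with p < q) to q − p.
As a 8×16 matrix over Z this has rank 6, with invariant factors (1,1,1,1,1,1).

∂_2: C_2 → C_1 maps a triangle to the signed sum of its edges. For instance
  ∂abf = bf − af + ab,
  ∂aeg = eg − ag + ae.
As a 16×10 matrix over Z this has rank 10, with invariant factors (1,1,1,1,1,1,1,1,1,2).

Reading off H_k = ker ∂_k / im ∂_{k+1}:

  H_0: rank C_0 − rank ∂_1 = 8 − 6 = 2, and the invariant factors of ∂_1 are all 1, so H_0 = Z^2.

(K is a triangulation of the disjoint union of the 1-simplex and the real projective plane RP^2.)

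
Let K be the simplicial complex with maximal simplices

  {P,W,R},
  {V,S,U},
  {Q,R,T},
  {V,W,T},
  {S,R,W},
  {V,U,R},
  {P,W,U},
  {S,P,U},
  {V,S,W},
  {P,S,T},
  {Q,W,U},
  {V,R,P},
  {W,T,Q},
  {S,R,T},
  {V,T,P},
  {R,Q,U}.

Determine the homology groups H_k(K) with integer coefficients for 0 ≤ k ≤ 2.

Fix the vertex order P < Q < R < S < T < U < V < W and write every simplex with vertices in increasing order. Then dim K = 2 and the simplices of K are:

  0-simplices (8): P, Q, R, S, T, U, V, W
  1-simplices (24): PR, PS, PT, PU, PV, PW, QR, QT, QU, QW, RS, RT, RU, RV, RW, ST, SU, SV, SW, TV, TW, UV, UW, VW
  2-simplices (16): PRV, PRW, PST, PSU, PTV, PUW, QRT, QRU, QTW, QUW, RST, RSW, RUV, SUV, SVW, TVW

so the chain groups are C_0 ≅ Z^8, C_1 ≅ Z^24, C_2 ≅ Z^16.

∂_1: C_1 → C_0 sends each edge [p,q] (with p < q) to q − p.
The resulting 8×24 matrix has rank 7, and its Smith normal form has invariant factors (1,1,1,1,1,1,1).

The boundary map ∂_2: C_2 → C_1 maps a triangle to the signed sum of its edges. For instance
  ∂QUW = UW − QW + QU,
  ∂RUV = UV − RV + RU.
The 24×16 boundary matrix has rank 15 and Smith normal form diag(1,1,1,1,1,1,1,1,1,1,1,1,1,1,1).

Now H_k = ker ∂_k / im ∂_{k+1}, so:

  H_0: rank C_0 − rank ∂_1 = 8 − 7 = 1, and the invariant factors of ∂_1 are all 1, so H_0 = Z.
  H_1: rank ker ∂_1 − rank ∂_2 = (24 − 7) − 15 = 2, and the invariant factors of ∂_2 are all 1, so H_1 = Z^2.
  H_2: rank ker ∂_2 − rank ∂_3 = (16 − 15) − 0 = 1, and there is no ∂_3, so H_2 = Z.

As a check, the Euler characteristic is 8 − 24 + 16 = 0, which agrees with 1 − 2 + 1 = 0.

H_0 ≅ Z,  H_1 ≅ Z^2,  H_2 ≅ Z.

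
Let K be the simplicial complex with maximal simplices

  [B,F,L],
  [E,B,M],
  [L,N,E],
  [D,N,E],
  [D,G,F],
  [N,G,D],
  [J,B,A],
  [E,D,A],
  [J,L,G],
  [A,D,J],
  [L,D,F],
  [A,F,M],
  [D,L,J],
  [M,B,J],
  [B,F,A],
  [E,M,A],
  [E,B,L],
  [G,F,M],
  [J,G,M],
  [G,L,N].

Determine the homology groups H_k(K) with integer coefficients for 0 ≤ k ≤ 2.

K has 10 vertices, 30 edges, 20 triangles.
rank ∂_0 = 0, rank ∂_1 = 9 ⇒ b_0 = 10 − 0 − 9 = 1; all invariant factors of ∂_1 are 1 so no torsion. So H_0 ≅ Z.
rank ∂_1 = 9, rank ∂_2 = 20 ⇒ b_1 = 30 − 9 − 20 = 1; ∂_2 has invariant factor(s) [2] giving torsion. So H_1 ≅ Z ⊕ Z/2Z.
rank ∂_2 = 20, rank ∂_3 = 0 ⇒ b_2 = 20 − 20 − 0 = 0. So H_2 ≅ 0.

H_0 ≅ Z,  H_1 ≅ Z ⊕ Z/2Z,  H_2 = 0.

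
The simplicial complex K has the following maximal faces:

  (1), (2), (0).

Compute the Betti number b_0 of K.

b_0 = 3.

K has 3 vertices.
rank ∂_0 = 0, rank ∂_1 = 0 ⇒ b_0 = 3 − 0 − 0 = 3. So H_0 ≅ Z^3.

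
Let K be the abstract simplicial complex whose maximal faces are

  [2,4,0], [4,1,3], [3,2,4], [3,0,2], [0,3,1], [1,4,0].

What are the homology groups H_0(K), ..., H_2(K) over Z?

H_0 ≅ Z,  H_1 = 0,  H_2 ≅ Z.

Fix the vertex order 0 < 1 < 2 < 3 < 4 and write every simplex with vertices in increasing order. Then dim K = 2 and the simplices of K are:

  0-simplices (5): [0], [1], [2], [3], [4]
  1-simplices (9): [0,1], [0,2], [0,3], [0,4], [1,3], [1,4], [2,3], [2,4], [3,4]
  2-simplices (6): [0,1,3], [0,1,4], [0,2,3], [0,2,4], [1,3,4], [2,3,4]

giving chain groups C_0 ≅ Z^5, C_1 ≅ Z^9, C_2 ≅ Z^6.

The boundary map ∂_1: C_1 → C_0 is given by ∂[p,q] = [q] − [p].
This gives a 5×9 integer matrix of rank 4; reducing to Smith normal form yields diagonal entries (1,1,1,1).

∂_2: C_2 → C_1 sends each 2-simplex [p,q,r] to [q,r] − [p,r] + [p,q]. For instance
  ∂[0,1,3] = [1,3] − [0,3] + [0,1],
  ∂[0,1,4] = [1,4] − [0,4] + [0,1].
This gives a 9×6 integer matrix of rank 5; reducing to Smith normal form yields diagonal entries (1,1,1,1,1).

Reading off H_k = ker ∂_k / im ∂_{k+1}:

  H_0: rank C_0 − rank ∂_1 = 5 − 4 = 1, and the invariant factors of ∂_1 are all 1, so H_0 ≅ Z.
  H_1: rank ker ∂_1 − rank ∂_2 = (9 − 4) − 5 = 0, and the invariant factors of ∂_2 are all 1, so H_1 ≅ 0.
  H_2: rank ker ∂_2 − rank ∂_3 = (6 − 5) − 0 = 1, and there is no ∂_3, so H_2 ≅ Z.

As a check, the Euler characteristic is 5 − 9 + 6 = 2, which agrees with 1 − 0 + 1 = 2.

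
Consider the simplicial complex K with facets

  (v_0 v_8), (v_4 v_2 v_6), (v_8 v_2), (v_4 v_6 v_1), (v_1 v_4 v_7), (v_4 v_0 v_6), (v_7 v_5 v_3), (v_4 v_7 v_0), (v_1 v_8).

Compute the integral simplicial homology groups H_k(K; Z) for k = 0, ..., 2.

We work with the vertex ordering v_0 < v_1 < v_2 < v_3 < v_4 < v_5 < v_6 < v_7 < v_8. The simplices of K, each written with vertices in increasing order, are:

  0-simplices (9): [v_0], [v_1], [v_2], [v_3], [v_4], [v_5], [v_6], [v_7], [v_8]
  1-simplices (16): (16 of them)
  2-simplices (6): [v_0,v_4,v_6], [v_0,v_4,v_7], [v_1,v_4,v_6], [v_1,v_4,v_7], [v_2,v_4,v_6], [v_3,v_5,v_7]

Hence C_0 ≅ Z^9, C_1 ≅ Z^16, C_2 ≅ Z^6.

∂_1: C_1 → C_0 sends each edge [p,q] (with p < q) to q − p.
The 9×16 boundary matrix has rank 8 and Smith normal form diag(1,1,1,1,1,1,1,1).

The boundary map ∂_2: C_2 → C_1 sends each 2-simplex [p,q,r] to [q,r] − [p,r] + [p,q]. For instance
  ∂[v_1,v_4,v_7] = [v_4,v_7] − [v_1,v_7] + [v_1,v_4],
  ∂[v_0,v_4,v_7] = [v_4,v_7] − [v_0,v_7] + [v_0,v_4].
The resulting 16×6 matrix has rank 6, and its Smith normal form has invariant factors (1,1,1,1,1,1).

Computing H_k = (kernel of ∂_k) / (image of ∂_{k+1}):

  H_0: rank C_0 − rank ∂_1 = 9 − 8 = 1, and the invariant factors of ∂_1 are all 1, so H_0 ≅ Z.
  H_1: rank ker ∂_1 − rank ∂_2 = (16 − 8) − 6 = 2, and the invariant factors of ∂_2 are all 1, so H_1 ≅ Z^2.
  H_2: rank ker ∂_2 − rank ∂_3 = (6 − 6) − 0 = 0, and there is no ∂_3, so H_2 ≅ 0.

H_0 ≅ Z,  H_1 ≅ Z^2,  H_2 = 0.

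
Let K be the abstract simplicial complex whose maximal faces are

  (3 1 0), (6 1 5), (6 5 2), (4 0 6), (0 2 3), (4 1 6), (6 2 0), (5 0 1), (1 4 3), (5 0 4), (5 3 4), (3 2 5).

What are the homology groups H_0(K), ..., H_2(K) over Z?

H_0 = Z,  H_1 = Z/2Z,  H_2 = 0.

We work with the vertex ordering 0 < 1 < 2 < 3 < 4 < 5 < 6. The simplices of K, each written with vertices in increasing order, are:

  0-simplices (7): [0], [1], [2], [3], [4], [5], [6]
  1-simplices (18): [0,1], [0,2], [0,3], [0,4], [0,5], [0,6], [1,3], [1,4], [1,5], [1,6], [2,3], [2,5], [2,6], [3,4], [3,5], [4,5], [4,6], [5,6]
  2-simplices (12): [0,1,3], [0,1,5], [0,2,3], [0,2,6], [0,4,5], [0,4,6], [1,3,4], [1,4,6], [1,5,6], [2,3,5], [2,5,6], [3,4,5]

giving chain groups C_0 ≅ Z^7, C_1 ≅ Z^18, C_2 ≅ Z^12.

∂_1: C_1 → C_0 maps an edge to its endpoints' difference, ∂[p,q] = q − p. For instance
  ∂[0,6] = [6] − [0].
The 7×18 boundary matrix has rank 6 and Smith normal form diag(1,1,1,1,1,1).

Boundary ∂_2: C_2 → C_1 maps a triangle to the signed sum of its edges. For instance
  ∂[1,3,4] = [3,4] − [1,4] + [1,3],
  ∂[2,3,5] = [3,5] − [2,5] + [2,3].
The resulting 18×12 matrix has rank 12, and its Smith normal form has invariant factors (1,1,1,1,1,1,1,1,1,1,1,2).

Now H_k = ker ∂_k / im ∂_{k+1}, so:

  H_0: rank C_0 − rank ∂_1 = 7 − 6 = 1, and the invariant factors of ∂_1 are all 1, so H_0 = Z.
  H_1: rank ker ∂_1 − rank ∂_2 = (18 − 6) − 12 = 0, and ∂_2 has invariant factor 2 > 1, so H_1 = Z/2Z.
  H_2: rank ker ∂_2 − rank ∂_3 = (12 − 12) − 0 = 0, and there is no ∂_3, so H_2 = 0.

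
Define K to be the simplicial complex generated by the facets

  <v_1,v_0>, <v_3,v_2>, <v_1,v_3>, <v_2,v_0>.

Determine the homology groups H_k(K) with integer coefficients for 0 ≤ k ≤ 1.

K has 4 vertices, 4 edges.
rank ∂_0 = 0, rank ∂_1 = 3 ⇒ b_0 = 4 − 0 − 3 = 1; all invariant factors of ∂_1 are 1 so no torsion. So H_0 = Z.
rank ∂_1 = 3, rank ∂_2 = 0 ⇒ b_1 = 4 − 3 − 0 = 1. So H_1 = Z.

H_0 ≅ Z,  H_1 ≅ Z.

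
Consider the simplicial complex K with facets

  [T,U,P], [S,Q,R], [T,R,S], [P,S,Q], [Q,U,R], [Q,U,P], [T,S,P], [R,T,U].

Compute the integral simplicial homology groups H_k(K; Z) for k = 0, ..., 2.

Fix the vertex order P < Q < R < S < T < U and write every simplex with vertices in increasing order. Then dim K = 2 and the simplices of K are:

  0-simplices (6): P, Q, R, S, T, U
  1-simplices (12): PQ, PS, PT, PU, QR, QS, QU, RS, RT, RU, ST, TU
  2-simplices (8): PQS, PQU, PST, PTU, QRS, QRU, RST, RTU

so the chain groups are C_0 ≅ Z^6, C_1 ≅ Z^12, C_2 ≅ Z^8.

The boundary map ∂_1: C_1 → C_0 maps an edge to its endpoints' difference, ∂[p,q] = q − p.
As a 6×12 matrix over Z this has rank 5, with invariant factors (1,1,1,1,1).

The boundary map ∂_2: C_2 → C_1 acts by ∂[p,q,r] = [q,r] − [p,r] + [p,q]. For instance
  ∂QRU = RU − QU + QR,
  ∂QRS = RS − QS + QR.
As a 12×8 matrix over Z this has rank 7, with invariant factors (1,1,1,1,1,1,1).

Computing H_k = (kernel of ∂_k) / (image of ∂_{k+1}):

  H_0: rank C_0 − rank ∂_1 = 6 − 5 = 1, and the invariant factors of ∂_1 are all 1, so H_0 ≅ Z.
  H_1: rank ker ∂_1 − rank ∂_2 = (12 − 5) − 7 = 0, and the invariant factors of ∂_2 are all 1, so H_1 ≅ 0.
  H_2: rank ker ∂_2 − rank ∂_3 = (8 − 7) − 0 = 1, and there is no ∂_3, so H_2 ≅ Z.

As a check, the Euler characteristic is 6 − 12 + 8 = 2, which agrees with 1 − 0 + 1 = 2.

H_0 = Z,  H_1 = 0,  H_2 = Z.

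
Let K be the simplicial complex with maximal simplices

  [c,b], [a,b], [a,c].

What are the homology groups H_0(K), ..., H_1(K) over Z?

We work with the vertex ordering a < b < c. The simplices of K, each written with vertices in increasing order, are:

  0-simplices (3): a, b, c
  1-simplices (3): ab, ac, bc

giving chain groups C_0 ≅ Z^3, C_1 ≅ Z^3.

The boundary map ∂_1: C_1 → C_0 is given by ∂[p,q] = [q] − [p].
As a 3×3 matrix over Z this has rank 2, with invariant factors (1,1).

Now H_k = ker ∂_k / im ∂_{k+1}, so:

  H_0: rank C_0 − rank ∂_1 = 3 − 2 = 1, and the invariant factors of ∂_1 are all 1, so H_0 ≅ Z.
  H_1: rank ker ∂_1 − rank ∂_2 = (3 − 2) − 0 = 1, and there is no ∂_2, so H_1 ≅ Z.

H_0 ≅ Z,  H_1 ≅ Z.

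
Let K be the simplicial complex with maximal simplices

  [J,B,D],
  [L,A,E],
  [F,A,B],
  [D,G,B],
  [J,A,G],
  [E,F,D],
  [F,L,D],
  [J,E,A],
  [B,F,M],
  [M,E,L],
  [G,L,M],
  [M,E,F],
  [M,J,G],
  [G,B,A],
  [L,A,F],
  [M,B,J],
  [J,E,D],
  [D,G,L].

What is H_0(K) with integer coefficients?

H_0 ≅ Z.

Order the vertices as A < B < D < E < F < G < J < L < M. Listing each simplex with vertices in this order, K has dimension 2 with simplices:

  0-simplices (9): A, B, D, E, F, G, J, L, M
  1-simplices (27): AB, AE, AF, AG, AJ, AL, BD, BF, BG, BJ, BM, DE, DF, DG, DJ, DL, EF, EJ, EL, EM, FL, FM, GJ, GL, GM, JM, LM
  2-simplices (18): ABF, ABG, AEJ, AEL, AFL, AGJ, BDG, BDJ, BFM, BJM, DEF, DEJ, DFL, DGL, EFM, ELM, GJM, GLM

giving chain groups C_0 ≅ Z^9, C_1 ≅ Z^27, C_2 ≅ Z^18.

The boundary map ∂_1: C_1 → C_0 maps an edge to its endpoints' difference, ∂[p,q] = q − p.
This gives a 9×27 integer matrix of rank 8; reducing to Smith normal form yields diagonal entries (1,1,1,1,1,1,1,1).

Boundary ∂_2: C_2 → C_1 acts by ∂[p,q,r] = [q,r] − [p,r] + [p,q]. For instance
  ∂AEL = EL − AL + AE,
  ∂ABF = BF − AF + AB.
The 27×18 boundary matrix has rank 18 and Smith normal form diag(1,1,1,1,1,1,1,1,1,1,1,1,1,1,1,1,1,2).

Computing H_k = (kernel of ∂_k) / (image of ∂_{k+1}):

  H_0: rank C_0 − rank ∂_1 = 9 − 8 = 1, and the invariant factors of ∂_1 are all 1, so H_0 ≅ Z.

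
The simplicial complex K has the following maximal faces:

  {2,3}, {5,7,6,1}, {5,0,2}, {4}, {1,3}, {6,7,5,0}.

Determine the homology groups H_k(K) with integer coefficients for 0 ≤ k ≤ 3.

Order the vertices as 0 < 1 < 2 < 3 < 4 < 5 < 6 < 7. Listing each simplex with vertices in this order, K has dimension 3 with simplices:

  0-simplices (8): [0], [1], [2], [3], [4], [5], [6], [7]
  1-simplices (13): [0,2], [0,5], [0,6], [0,7], [1,3], [1,5], [1,6], [1,7], [2,3], [2,5], [5,6], [5,7], [6,7]
  2-simplices (8): [0,2,5], [0,5,6], [0,5,7], [0,6,7], [1,5,6], [1,5,7], [1,6,7], [5,6,7]
  3-simplices (2): [0,5,6,7], [1,5,6,7]

giving chain groups C_0 ≅ Z^8, C_1 ≅ Z^13, C_2 ≅ Z^8, C_3 ≅ Z^2.

The boundary map ∂_1: C_1 → C_0 is given by ∂[p,q] = [q] − [p].
The resulting 8×13 matrix has rank 6, and its Smith normal form has invariant factors (1,1,1,1,1,1).

∂_2: C_2 → C_1 sends each 2-simplex [p,q,r] to [q,r] − [p,r] + [p,q]. For instance
  ∂[0,6,7] = [6,7] − [0,7] + [0,6],
  ∂[5,6,7] = [6,7] − [5,7] + [5,6].
This gives a 13×8 integer matrix of rank 6; reducing to Smith normal form yields diagonal entries (1,1,1,1,1,1).

∂_3: C_3 → C_2 sends each 3-simplex σ to the alternating sum Σ_i (−1)^i (σ with its i-th vertex removed). For instance
  ∂[0,5,6,7] = [5,6,7] − [0,6,7] + [0,5,7] − [0,5,6],
  ∂[1,5,6,7] = [5,6,7] − [1,6,7] + [1,5,7] − [1,5,6].
This gives a 8×2 integer matrix of rank 2; reducing to Smith normal form yields diagonal entries (1,1).

Now H_k = ker ∂_k / im ∂_{k+1}, so:

  H_0: rank C_0 − rank ∂_1 = 8 − 6 = 2, and the invariant factors of ∂_1 are all 1, so H_0 ≅ Z^2.
  H_1: rank ker ∂_1 − rank ∂_2 = (13 − 6) − 6 = 1, and the invariant factors of ∂_2 are all 1, so H_1 ≅ Z.
  H_2: rank ker ∂_2 − rank ∂_3 = (8 − 6) − 2 = 0, and the invariant factors of ∂_3 are all 1, so H_2 ≅ 0.
  H_3: rank ker ∂_3 − rank ∂_4 = (2 − 2) − 0 = 0, and there is no ∂_4, so H_3 ≅ 0.

H_0 = Z^2,  H_1 = Z,  H_2 = 0,  H_3 = 0.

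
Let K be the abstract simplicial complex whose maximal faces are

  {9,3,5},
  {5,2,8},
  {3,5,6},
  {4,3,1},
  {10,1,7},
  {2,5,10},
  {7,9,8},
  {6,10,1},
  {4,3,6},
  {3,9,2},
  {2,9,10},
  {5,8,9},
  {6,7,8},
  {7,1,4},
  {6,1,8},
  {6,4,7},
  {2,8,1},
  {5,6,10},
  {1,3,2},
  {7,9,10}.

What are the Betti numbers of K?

b_0 = 1, b_1 = 1, b_2 = 0.

Fix the vertex order 1 < 2 < 3 < 4 < 5 < 6 < 7 < 8 < 9 < 10 and write every simplex with vertices in increasing order. Then dim K = 2 and the simplices of K are:

  0-simplices (10): [1], [2], [3], [4], [5], [6], [7], [8], [9], [10]
  1-simplices (30): (30 of them)
  2-simplices (20): (20 of them)

Hence C_0 ≅ Z^10, C_1 ≅ Z^30, C_2 ≅ Z^20.

∂_1: C_1 → C_0 maps an edge to its endpoints' difference, ∂[p,q] = q − p.
As a 10×30 matrix over Z this has rank 9, with invariant factors (1,1,1,1,1,1,1,1,1).

Boundary ∂_2: C_2 → C_1 maps a triangle to the signed sum of its edges. For instance
  ∂[1,4,7] = [4,7] − [1,7] + [1,4],
  ∂[1,6,10] = [6,10] − [1,10] + [1,6].
The resulting 30×20 matrix has rank 20, and its Smith normal form has invariant factors (1,1,1,1,1,1,1,1,1,1,1,1,1,1,1,1,1,1,1,2).

Now H_k = ker ∂_k / im ∂_{k+1}, so:

  H_0: rank C_0 − rank ∂_1 = 10 − 9 = 1, and the invariant factors of ∂_1 are all 1, so H_0 ≅ Z.
  H_1: rank ker ∂_1 − rank ∂_2 = (30 − 9) − 20 = 1, and ∂_2 has invariant factor 2 > 1, so H_1 ≅ Z ⊕ Z/2.
  H_2: rank ker ∂_2 − rank ∂_3 = (20 − 20) − 0 = 0, and there is no ∂_3, so H_2 ≅ 0.

As a check, the Euler characteristic is 10 − 30 + 20 = 0, which agrees with 1 − 1 + 0 = 0.

Hence the Betti numbers are b_0 = 1, b_1 = 1, b_2 = 0.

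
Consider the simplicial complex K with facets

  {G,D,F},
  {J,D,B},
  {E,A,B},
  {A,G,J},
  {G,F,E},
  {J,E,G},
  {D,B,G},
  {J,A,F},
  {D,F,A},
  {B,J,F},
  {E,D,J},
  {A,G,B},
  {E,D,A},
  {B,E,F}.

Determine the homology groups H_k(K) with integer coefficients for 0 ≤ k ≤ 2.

We work with the vertex ordering A < B < D < E < F < G < J. The simplices of K, each written with vertices in increasing order, are:

  0-simplices (7): A, B, D, E, F, G, J
  1-simplices (21): AB, AD, AE, AF, AG, AJ, BD, BE, BF, BG, BJ, DE, DF, DG, DJ, EF, EG, EJ, FG, FJ, GJ
  2-simplices (14): ABE, ABG, ADE, ADF, AFJ, AGJ, BDG, BDJ, BEF, BFJ, DEJ, DFG, EFG, EGJ

Hence C_0 ≅ Z^7, C_1 ≅ Z^21, C_2 ≅ Z^14.

Boundary ∂_1: C_1 → C_0 sends each edge [p,q] (with p < q) to q − p.
The resulting 7×21 matrix has rank 6, and its Smith normal form has invariant factors (1,1,1,1,1,1).

∂_2: C_2 → C_1 sends each 2-simplex [p,q,r] to [q,r] − [p,r] + [p,q]. For instance
  ∂ADF = DF − AF + AD,
  ∂AFJ = FJ − AJ + AF.
This gives a 21×14 integer matrix of rank 13; reducing to Smith normal form yields diagonal entries (1,1,1,1,1,1,1,1,1,1,1,1,1).

From H_k ≅ ker(∂_k) / im(∂_{k+1}) we obtain:

  H_0: rank C_0 − rank ∂_1 = 7 − 6 = 1, and the invariant factors of ∂_1 are all 1, so H_0 ≅ Z.
  H_1: rank ker ∂_1 − rank ∂_2 = (21 − 6) − 13 = 2, and the invariant factors of ∂_2 are all 1, so H_1 ≅ Z^2.
  H_2: rank ker ∂_2 − rank ∂_3 = (14 − 13) − 0 = 1, and there is no ∂_3, so H_2 ≅ Z.

H_0 ≅ Z,  H_1 ≅ Z^2,  H_2 ≅ Z.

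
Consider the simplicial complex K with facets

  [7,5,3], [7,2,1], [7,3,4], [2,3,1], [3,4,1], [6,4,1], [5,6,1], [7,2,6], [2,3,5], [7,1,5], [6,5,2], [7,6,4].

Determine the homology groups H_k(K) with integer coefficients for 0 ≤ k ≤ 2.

H_0 = Z,  H_1 = Z_2,  H_2 = 0.

We work with the vertex ordering 1 < 2 < 3 < 4 < 5 < 6 < 7. The simplices of K, each written with vertices in increasing order, are:

  0-simplices (7): [1], [2], [3], [4], [5], [6], [7]
  1-simplices (18): [1,2], [1,3], [1,4], [1,5], [1,6], [1,7], [2,3], [2,5], [2,6], [2,7], [3,4], [3,5], [3,7], [4,6], [4,7], [5,6], [5,7], [6,7]
  2-simplices (12): [1,2,3], [1,2,7], [1,3,4], [1,4,6], [1,5,6], [1,5,7], [2,3,5], [2,5,6], [2,6,7], [3,4,7], [3,5,7], [4,6,7]

so the chain groups are C_0 ≅ Z^7, C_1 ≅ Z^18, C_2 ≅ Z^12.

Boundary ∂_1: C_1 → C_0 sends each edge [p,q] (with p < q) to q − p.
As a 7×18 matrix over Z this has rank 6, with invariant factors (1,1,1,1,1,1).

The boundary map ∂_2: C_2 → C_1 acts by ∂[p,q,r] = [q,r] − [p,r] + [p,q]. For instance
  ∂[1,2,3] = [2,3] − [1,3] + [1,2],
  ∂[2,5,6] = [5,6] − [2,6] + [2,5].
The resulting 18×12 matrix has rank 12, and its Smith normal form has invariant factors (1,1,1,1,1,1,1,1,1,1,1,2).

Now H_k = ker ∂_k / im ∂_{k+1}, so:

  H_0: rank C_0 − rank ∂_1 = 7 − 6 = 1, and the invariant factors of ∂_1 are all 1, so H_0 ≅ Z.
  H_1: rank ker ∂_1 − rank ∂_2 = (18 − 6) − 12 = 0, and ∂_2 has invariant factor 2 > 1, so H_1 ≅ Z_2.
  H_2: rank ker ∂_2 − rank ∂_3 = (12 − 12) − 0 = 0, and there is no ∂_3, so H_2 ≅ 0.

As a check, the Euler characteristic is 7 − 18 + 12 = 1, which agrees with 1 − 0 + 0 = 1.
(K is a triangulation of the real projective plane RP^2.)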